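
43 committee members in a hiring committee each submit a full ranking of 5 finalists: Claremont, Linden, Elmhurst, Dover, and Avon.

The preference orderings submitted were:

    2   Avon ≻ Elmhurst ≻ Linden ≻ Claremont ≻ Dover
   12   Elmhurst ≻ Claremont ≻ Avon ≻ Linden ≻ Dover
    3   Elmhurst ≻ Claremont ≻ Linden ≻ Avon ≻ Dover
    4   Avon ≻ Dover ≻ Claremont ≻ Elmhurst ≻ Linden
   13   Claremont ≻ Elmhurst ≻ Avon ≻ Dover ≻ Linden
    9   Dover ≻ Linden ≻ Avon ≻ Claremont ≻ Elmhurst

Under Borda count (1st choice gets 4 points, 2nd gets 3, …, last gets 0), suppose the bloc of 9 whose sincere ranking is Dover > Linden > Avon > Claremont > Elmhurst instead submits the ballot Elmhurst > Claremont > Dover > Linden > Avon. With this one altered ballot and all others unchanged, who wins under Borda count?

Borda totals with the altered ballot: Claremont 134, Linden 31, Elmhurst 145, Dover 43, Avon 77.
The switch changes the winner from Claremont to Elmhurst.

Elmhurst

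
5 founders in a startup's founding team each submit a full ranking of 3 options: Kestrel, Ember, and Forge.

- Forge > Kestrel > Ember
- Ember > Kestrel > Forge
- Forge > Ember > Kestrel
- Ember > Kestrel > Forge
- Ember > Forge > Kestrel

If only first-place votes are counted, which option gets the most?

Ember

First-place vote totals:
  Kestrel: 0
  Ember: 3
  Forge: 2
Ember has the most first-place votes.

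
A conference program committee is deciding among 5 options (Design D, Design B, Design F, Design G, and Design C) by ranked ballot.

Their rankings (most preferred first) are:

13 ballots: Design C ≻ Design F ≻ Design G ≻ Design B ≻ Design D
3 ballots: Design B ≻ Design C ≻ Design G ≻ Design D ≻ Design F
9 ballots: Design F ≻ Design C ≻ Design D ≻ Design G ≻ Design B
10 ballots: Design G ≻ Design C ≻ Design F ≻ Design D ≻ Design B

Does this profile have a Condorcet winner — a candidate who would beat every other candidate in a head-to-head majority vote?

Yes

Head-to-head results (35 voters total):
Design D vs Design B: Design D wins 19–16.
Design D vs Design F: Design F wins 32–3.
Design D vs Design G: Design G wins 26–9.
Design D vs Design C: Design C wins 35–0.
Design B vs Design F: Design F wins 32–3.
Design B vs Design G: Design G wins 32–3.
Design B vs Design C: Design C wins 32–3.
Design F vs Design G: Design F wins 22–13.
Design F vs Design C: Design C wins 26–9.
Design G vs Design C: Design C wins 25–10.
Design C beats each rival — Design D (35–0), Design B (32–3), Design F (26–9), Design G (25–10) — so Design C is the Condorcet winner.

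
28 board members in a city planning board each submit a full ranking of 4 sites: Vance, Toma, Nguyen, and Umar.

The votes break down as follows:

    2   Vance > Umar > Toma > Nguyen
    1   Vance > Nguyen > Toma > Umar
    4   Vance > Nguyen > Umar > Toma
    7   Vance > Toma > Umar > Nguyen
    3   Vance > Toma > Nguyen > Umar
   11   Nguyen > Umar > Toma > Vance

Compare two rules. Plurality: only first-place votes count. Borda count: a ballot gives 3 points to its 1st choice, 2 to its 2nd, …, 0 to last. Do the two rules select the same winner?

Yes

Plurality first-place counts: Vance 17, Toma 0, Nguyen 11, Umar 0 → Vance.
Borda totals: Vance 51, Toma 34, Nguyen 46, Umar 37 → Vance.
The two rules agree on Vance.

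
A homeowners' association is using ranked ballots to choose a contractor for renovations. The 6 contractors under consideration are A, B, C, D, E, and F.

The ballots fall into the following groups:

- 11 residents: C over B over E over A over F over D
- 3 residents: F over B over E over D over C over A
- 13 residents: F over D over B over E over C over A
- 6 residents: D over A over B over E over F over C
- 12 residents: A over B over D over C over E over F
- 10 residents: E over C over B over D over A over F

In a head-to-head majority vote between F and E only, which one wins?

Ballots ranking F above E: 3+13 = 16.
Ballots ranking E above F: 11+6+12+10 = 39.
E wins the head-to-head, 39–16.

E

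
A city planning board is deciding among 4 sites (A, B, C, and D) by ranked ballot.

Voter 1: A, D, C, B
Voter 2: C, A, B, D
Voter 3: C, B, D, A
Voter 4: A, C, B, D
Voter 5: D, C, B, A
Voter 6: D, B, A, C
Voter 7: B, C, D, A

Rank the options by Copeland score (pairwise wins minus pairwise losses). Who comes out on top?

Pairwise results:
  A vs B: B wins 4–3.
  A vs C: C wins 4–3.
  A vs D: D wins 4–3.
  B vs C: C wins 5–2.
  B vs D: B wins 4–3.
  C vs D: C wins 4–3.
Copeland scores (wins − losses):
  A: 0 − 3 = -3
  B: 2 − 1 = 1
  C: 3 − 0 = 3
  D: 1 − 2 = -1
C has the best Copeland score.

C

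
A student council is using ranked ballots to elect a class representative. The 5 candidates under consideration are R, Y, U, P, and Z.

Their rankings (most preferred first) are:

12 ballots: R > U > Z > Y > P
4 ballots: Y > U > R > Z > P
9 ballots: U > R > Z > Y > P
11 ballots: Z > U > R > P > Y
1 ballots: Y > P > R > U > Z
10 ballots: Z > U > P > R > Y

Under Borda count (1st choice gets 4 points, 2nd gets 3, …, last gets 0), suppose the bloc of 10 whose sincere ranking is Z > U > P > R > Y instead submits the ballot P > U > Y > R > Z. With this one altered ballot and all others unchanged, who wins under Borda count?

U

Borda totals with the altered ballot: R 117, Y 61, U 148, P 54, Z 90.
The winner is unchanged: still U.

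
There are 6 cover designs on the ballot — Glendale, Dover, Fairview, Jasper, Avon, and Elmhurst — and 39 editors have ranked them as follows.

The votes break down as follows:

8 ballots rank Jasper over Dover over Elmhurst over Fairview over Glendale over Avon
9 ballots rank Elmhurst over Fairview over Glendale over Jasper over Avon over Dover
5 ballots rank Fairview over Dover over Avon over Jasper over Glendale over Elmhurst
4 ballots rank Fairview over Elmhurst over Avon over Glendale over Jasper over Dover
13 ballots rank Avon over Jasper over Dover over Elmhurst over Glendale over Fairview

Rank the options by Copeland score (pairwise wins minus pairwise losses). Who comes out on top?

Pairwise results:
  Glendale vs Dover: Dover wins 26–13.
  Glendale vs Fairview: Fairview wins 26–13.
  Glendale vs Jasper: Jasper wins 26–13.
  Glendale vs Avon: Avon wins 22–17.
  Glendale vs Elmhurst: Elmhurst wins 34–5.
  Dover vs Fairview: Dover wins 21–18.
  Dover vs Jasper: Jasper wins 34–5.
  Dover vs Avon: Avon wins 26–13.
  Dover vs Elmhurst: Dover wins 26–13.
  Fairview vs Jasper: Jasper wins 21–18.
  Fairview vs Avon: Fairview wins 26–13.
  Fairview vs Elmhurst: Elmhurst wins 30–9.
  Jasper vs Avon: Avon wins 22–17.
  Jasper vs Elmhurst: Jasper wins 26–13.
  Avon vs Elmhurst: Elmhurst wins 21–18.
Copeland scores (wins − losses):
  Glendale: 0 − 5 = -5
  Dover: 3 − 2 = 1
  Fairview: 2 − 3 = -1
  Jasper: 4 − 1 = 3
  Avon: 3 − 2 = 1
  Elmhurst: 3 − 2 = 1
Jasper has the best Copeland score.

Jasper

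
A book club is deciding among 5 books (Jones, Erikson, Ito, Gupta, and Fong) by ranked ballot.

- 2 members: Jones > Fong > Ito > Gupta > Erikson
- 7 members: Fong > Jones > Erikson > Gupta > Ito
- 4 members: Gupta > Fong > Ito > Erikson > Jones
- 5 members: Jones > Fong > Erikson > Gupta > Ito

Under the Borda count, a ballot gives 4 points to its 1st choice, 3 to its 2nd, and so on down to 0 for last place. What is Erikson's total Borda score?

28

Borda scores:
  Jones: 2·4 + 7·3 + 4·0 + 5·4 = 49
  Erikson: 2·0 + 7·2 + 4·1 + 5·2 = 28
  Ito: 2·2 + 7·0 + 4·2 + 5·0 = 12
  Gupta: 2·1 + 7·1 + 4·4 + 5·1 = 30
  Fong: 2·3 + 7·4 + 4·3 + 5·3 = 61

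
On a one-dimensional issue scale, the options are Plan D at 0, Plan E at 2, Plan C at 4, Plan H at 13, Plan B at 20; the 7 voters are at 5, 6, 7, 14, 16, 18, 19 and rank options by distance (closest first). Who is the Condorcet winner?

With single-peaked preferences on a line, the Condorcet winner is the candidate closest to the median voter.
The median voter (position 14) is closest to Plan H at 13.
Check: Plan H vs Plan B — voters closer to Plan H: 5 of 7.

Plan H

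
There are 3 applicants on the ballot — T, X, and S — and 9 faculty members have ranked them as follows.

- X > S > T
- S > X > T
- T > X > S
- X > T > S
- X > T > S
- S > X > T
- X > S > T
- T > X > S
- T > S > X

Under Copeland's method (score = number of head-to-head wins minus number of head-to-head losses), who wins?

X

Pairwise results:
  T vs X: X wins 6–3.
  T vs S: T wins 5–4.
  X vs S: X wins 6–3.
Copeland scores (wins − losses):
  T: 1 − 1 = 0
  X: 2 − 0 = 2
  S: 0 − 2 = -2
X has the best Copeland score.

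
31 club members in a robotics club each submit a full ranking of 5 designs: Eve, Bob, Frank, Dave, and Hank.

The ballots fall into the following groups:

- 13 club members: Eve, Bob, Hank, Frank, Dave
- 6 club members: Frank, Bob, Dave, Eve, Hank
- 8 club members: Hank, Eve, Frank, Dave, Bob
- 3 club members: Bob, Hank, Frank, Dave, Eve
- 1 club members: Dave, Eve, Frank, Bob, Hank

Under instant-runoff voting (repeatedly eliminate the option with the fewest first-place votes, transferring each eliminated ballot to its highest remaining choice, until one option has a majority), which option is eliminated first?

Round 1: Eve 13, Hank 8, Frank 6, Bob 3, Dave 1. Dave has the fewest and is eliminated.
Round 2: Eve 14, Hank 8, Frank 6, Bob 3. Bob has the fewest and is eliminated.
Round 3: Eve 14, Hank 11, Frank 6. Frank has the fewest and is eliminated.
Round 4: Eve 20, Hank 11. Eve has a majority.

Dave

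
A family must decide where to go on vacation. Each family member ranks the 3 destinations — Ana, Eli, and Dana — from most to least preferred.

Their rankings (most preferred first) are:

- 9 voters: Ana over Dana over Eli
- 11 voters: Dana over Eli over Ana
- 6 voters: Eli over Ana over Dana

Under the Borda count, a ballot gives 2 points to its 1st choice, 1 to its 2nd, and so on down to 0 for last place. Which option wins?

Borda scores:
  Ana: 9·2 + 11·0 + 6·1 = 24
  Eli: 9·0 + 11·1 + 6·2 = 23
  Dana: 9·1 + 11·2 + 6·0 = 31
Dana has the highest total.

Dana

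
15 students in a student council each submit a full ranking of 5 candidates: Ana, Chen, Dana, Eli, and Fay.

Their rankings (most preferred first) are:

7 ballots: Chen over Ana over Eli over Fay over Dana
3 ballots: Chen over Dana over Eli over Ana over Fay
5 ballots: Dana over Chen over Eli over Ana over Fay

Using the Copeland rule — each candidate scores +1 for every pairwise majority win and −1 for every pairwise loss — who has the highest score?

Pairwise results:
  Ana vs Chen: Chen wins 15–0.
  Ana vs Dana: Dana wins 8–7.
  Ana vs Eli: Eli wins 8–7.
  Ana vs Fay: Ana wins 15–0.
  Chen vs Dana: Chen wins 10–5.
  Chen vs Eli: Chen wins 15–0.
  Chen vs Fay: Chen wins 15–0.
  Dana vs Eli: Dana wins 8–7.
  Dana vs Fay: Dana wins 8–7.
  Eli vs Fay: Eli wins 15–0.
Copeland scores (wins − losses):
  Ana: 1 − 3 = -2
  Chen: 4 − 0 = 4
  Dana: 3 − 1 = 2
  Eli: 2 − 2 = 0
  Fay: 0 − 4 = -4
Chen has the best Copeland score.

Chen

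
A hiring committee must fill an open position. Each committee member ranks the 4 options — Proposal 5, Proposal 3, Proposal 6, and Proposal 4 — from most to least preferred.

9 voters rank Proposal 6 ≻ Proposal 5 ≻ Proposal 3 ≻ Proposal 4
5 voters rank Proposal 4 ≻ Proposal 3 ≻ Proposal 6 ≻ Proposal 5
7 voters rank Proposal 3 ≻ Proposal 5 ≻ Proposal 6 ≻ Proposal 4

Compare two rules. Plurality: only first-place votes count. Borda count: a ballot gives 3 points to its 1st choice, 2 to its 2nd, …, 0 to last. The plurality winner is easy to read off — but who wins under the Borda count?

Proposal 3

Plurality first-place counts: Proposal 5 0, Proposal 3 7, Proposal 6 9, Proposal 4 5 → Proposal 6.
Borda totals: Proposal 5 32, Proposal 3 40, Proposal 6 39, Proposal 4 15 → Proposal 3.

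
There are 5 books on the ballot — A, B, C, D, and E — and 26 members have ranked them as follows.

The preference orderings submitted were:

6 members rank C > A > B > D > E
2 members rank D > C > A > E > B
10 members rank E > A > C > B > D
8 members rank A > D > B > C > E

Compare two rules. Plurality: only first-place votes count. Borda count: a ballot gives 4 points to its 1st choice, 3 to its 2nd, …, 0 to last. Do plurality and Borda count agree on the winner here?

No

Plurality first-place counts: A 8, B 0, C 6, D 2, E 10 → E.
Borda totals: A 84, B 38, C 58, D 38, E 42 → A.
The two rules disagree: plurality picks E, Borda picks A.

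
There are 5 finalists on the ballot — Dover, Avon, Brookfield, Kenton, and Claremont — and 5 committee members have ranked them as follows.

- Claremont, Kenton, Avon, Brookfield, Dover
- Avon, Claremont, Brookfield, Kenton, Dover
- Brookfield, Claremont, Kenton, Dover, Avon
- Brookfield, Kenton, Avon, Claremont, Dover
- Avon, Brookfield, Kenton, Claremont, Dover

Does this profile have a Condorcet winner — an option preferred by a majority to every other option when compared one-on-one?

No

Head-to-head results (5 voters total):
Dover vs Avon: Avon wins 4–1.
Dover vs Brookfield: Brookfield wins 5–0.
Dover vs Kenton: Kenton wins 5–0.
Dover vs Claremont: Claremont wins 5–0.
Avon vs Brookfield: Avon wins 3–2.
Avon vs Kenton: Kenton wins 3–2.
Avon vs Claremont: Avon wins 3–2.
Brookfield vs Kenton: Brookfield wins 4–1.
Brookfield vs Claremont: Brookfield wins 3–2.
Kenton vs Claremont: Claremont wins 3–2.
No candidate beats all others: Avon beats Brookfield beats Kenton beats Avon, a majority cycle.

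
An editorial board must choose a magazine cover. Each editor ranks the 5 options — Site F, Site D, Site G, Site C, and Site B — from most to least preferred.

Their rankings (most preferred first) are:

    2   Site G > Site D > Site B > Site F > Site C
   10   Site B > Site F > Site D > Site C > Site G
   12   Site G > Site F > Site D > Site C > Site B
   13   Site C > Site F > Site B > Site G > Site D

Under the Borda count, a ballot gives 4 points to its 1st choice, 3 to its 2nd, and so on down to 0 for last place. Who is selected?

Borda scores:
  Site F: 2·1 + 10·3 + 12·3 + 13·3 = 107
  Site D: 2·3 + 10·2 + 12·2 + 13·0 = 50
  Site G: 2·4 + 10·0 + 12·4 + 13·1 = 69
  Site C: 2·0 + 10·1 + 12·1 + 13·4 = 74
  Site B: 2·2 + 10·4 + 12·0 + 13·2 = 70
Site F has the highest total.

Site F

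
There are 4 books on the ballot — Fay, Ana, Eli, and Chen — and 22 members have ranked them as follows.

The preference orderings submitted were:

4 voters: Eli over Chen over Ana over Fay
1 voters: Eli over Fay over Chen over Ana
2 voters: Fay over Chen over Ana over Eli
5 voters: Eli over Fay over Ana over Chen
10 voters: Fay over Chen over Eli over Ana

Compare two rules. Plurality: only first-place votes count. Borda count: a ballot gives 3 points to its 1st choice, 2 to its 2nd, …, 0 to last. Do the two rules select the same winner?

Plurality first-place counts: Fay 12, Ana 0, Eli 10, Chen 0 → Fay.
Borda totals: Fay 48, Ana 11, Eli 40, Chen 33 → Fay.
The two rules agree on Fay.

Yes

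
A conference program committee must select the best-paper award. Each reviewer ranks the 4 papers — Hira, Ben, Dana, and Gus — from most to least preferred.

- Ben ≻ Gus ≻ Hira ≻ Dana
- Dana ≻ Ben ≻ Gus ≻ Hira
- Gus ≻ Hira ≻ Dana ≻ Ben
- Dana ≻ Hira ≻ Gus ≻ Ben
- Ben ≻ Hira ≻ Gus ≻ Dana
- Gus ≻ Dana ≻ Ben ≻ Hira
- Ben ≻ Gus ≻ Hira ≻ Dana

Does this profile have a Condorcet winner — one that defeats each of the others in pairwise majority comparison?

Head-to-head results (7 voters total):
Hira vs Ben: Ben wins 5–2.
Hira vs Dana: Hira wins 4–3.
Hira vs Gus: Gus wins 5–2.
Ben vs Dana: Dana wins 4–3.
Ben vs Gus: Ben wins 4–3.
Dana vs Gus: Gus wins 5–2.
No candidate beats all others: Hira beats Dana beats Ben beats Hira, a majority cycle.

No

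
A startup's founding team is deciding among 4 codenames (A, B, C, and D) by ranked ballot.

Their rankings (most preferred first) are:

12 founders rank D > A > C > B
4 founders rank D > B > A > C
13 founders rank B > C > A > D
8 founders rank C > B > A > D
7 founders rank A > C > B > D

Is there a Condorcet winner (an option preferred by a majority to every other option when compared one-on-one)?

Head-to-head results (44 voters total):
A vs B: B wins 25–19.
A vs C: A wins 23–21.
A vs D: A wins 28–16.
B vs C: C wins 27–17.
B vs D: B wins 28–16.
C vs D: C wins 28–16.
No candidate beats all others: A beats C beats B beats A, a majority cycle.

No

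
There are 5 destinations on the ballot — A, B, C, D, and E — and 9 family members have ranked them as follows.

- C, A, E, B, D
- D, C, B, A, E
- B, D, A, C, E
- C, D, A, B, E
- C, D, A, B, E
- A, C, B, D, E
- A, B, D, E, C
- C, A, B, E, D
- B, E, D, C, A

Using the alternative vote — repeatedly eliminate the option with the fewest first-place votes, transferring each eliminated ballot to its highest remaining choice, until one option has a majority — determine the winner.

C

Round 1: C 4, A 2, B 2, D 1, E 0. E has the fewest and is eliminated.
Round 2: C 4, A 2, B 2, D 1. D has the fewest and is eliminated.
Round 3: C 5, A 2, B 2. C has a majority.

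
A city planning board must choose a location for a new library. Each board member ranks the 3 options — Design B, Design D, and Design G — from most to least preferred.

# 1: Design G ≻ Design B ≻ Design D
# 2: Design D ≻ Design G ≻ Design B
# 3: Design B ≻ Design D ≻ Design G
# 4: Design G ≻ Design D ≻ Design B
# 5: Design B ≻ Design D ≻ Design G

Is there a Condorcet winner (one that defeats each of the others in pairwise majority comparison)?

Head-to-head results (5 voters total):
Design B vs Design D: Design B wins 3–2.
Design B vs Design G: Design G wins 3–2.
Design D vs Design G: Design D wins 3–2.
No candidate beats all others: Design B beats Design D beats Design G beats Design B, a majority cycle.

No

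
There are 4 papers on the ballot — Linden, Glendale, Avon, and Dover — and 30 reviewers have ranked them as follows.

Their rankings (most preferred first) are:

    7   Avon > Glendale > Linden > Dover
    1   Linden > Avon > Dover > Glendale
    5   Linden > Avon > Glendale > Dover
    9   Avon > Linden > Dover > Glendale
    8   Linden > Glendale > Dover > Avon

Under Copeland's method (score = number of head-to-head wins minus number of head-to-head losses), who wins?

Pairwise results:
  Linden vs Glendale: Linden wins 23–7.
  Linden vs Avon: Avon wins 16–14.
  Linden vs Dover: Linden wins 30–0.
  Glendale vs Avon: Avon wins 22–8.
  Glendale vs Dover: Glendale wins 20–10.
  Avon vs Dover: Avon wins 22–8.
Copeland scores (wins − losses):
  Linden: 2 − 1 = 1
  Glendale: 1 − 2 = -1
  Avon: 3 − 0 = 3
  Dover: 0 − 3 = -3
Avon has the best Copeland score.

Avon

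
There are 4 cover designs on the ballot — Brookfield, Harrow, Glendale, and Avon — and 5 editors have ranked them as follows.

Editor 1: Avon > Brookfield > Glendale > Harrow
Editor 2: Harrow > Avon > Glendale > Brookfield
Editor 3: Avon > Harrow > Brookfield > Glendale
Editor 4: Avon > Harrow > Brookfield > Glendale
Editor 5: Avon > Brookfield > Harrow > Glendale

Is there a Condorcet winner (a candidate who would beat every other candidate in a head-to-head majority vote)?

Yes

Head-to-head results (5 voters total):
Brookfield vs Harrow: Harrow wins 3–2.
Brookfield vs Glendale: Brookfield wins 4–1.
Brookfield vs Avon: Avon wins 5–0.
Harrow vs Glendale: Harrow wins 4–1.
Harrow vs Avon: Avon wins 4–1.
Glendale vs Avon: Avon wins 5–0.
Avon beats each rival — Brookfield (5–0), Harrow (4–1), Glendale (5–0) — so Avon is the Condorcet winner.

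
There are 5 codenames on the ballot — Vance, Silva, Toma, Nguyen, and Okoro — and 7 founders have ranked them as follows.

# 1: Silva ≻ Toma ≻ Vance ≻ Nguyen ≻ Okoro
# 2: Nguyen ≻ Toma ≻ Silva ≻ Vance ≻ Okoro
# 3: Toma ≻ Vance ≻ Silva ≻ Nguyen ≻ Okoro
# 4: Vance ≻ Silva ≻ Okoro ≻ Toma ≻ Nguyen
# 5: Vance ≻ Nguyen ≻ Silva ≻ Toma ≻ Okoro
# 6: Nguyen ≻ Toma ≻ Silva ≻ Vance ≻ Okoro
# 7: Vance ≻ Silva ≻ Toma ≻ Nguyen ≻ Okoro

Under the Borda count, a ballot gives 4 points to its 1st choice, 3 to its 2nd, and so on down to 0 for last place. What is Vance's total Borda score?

Borda scores:
  Vance: 2 + 1 + 3 + 4 + 4 + 1 + 4 = 19
  Silva: 4 + 2 + 2 + 3 + 2 + 2 + 3 = 18
  Toma: 3 + 3 + 4 + 1 + 1 + 3 + 2 = 17
  Nguyen: 1 + 4 + 1 + 0 + 3 + 4 + 1 = 14
  Okoro: 0 + 0 + 0 + 2 + 0 + 0 + 0 = 2

19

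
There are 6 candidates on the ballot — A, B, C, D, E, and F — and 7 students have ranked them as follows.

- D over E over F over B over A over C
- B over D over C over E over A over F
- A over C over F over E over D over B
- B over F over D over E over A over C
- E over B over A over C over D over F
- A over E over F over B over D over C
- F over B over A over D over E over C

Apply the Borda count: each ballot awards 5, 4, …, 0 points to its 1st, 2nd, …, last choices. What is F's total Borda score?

Borda scores:
  A: 1 + 1 + 5 + 1 + 3 + 5 + 3 = 19
  B: 2 + 5 + 0 + 5 + 4 + 2 + 4 = 22
  C: 0 + 3 + 4 + 0 + 2 + 0 + 0 = 9
  D: 5 + 4 + 1 + 3 + 1 + 1 + 2 = 17
  E: 4 + 2 + 2 + 2 + 5 + 4 + 1 = 20
  F: 3 + 0 + 3 + 4 + 0 + 3 + 5 = 18

18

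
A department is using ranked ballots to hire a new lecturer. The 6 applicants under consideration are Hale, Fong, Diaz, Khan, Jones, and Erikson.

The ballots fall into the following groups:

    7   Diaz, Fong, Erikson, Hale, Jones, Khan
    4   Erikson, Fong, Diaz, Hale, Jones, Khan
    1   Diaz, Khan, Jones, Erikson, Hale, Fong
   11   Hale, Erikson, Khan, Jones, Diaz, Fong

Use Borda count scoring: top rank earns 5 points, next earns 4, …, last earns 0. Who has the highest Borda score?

Erikson

Borda scores:
  Hale: 7·2 + 4·2 + 1 + 11·5 = 78
  Fong: 7·4 + 4·4 + 0 + 11·0 = 44
  Diaz: 7·5 + 4·3 + 5 + 11·1 = 63
  Khan: 7·0 + 4·0 + 4 + 11·3 = 37
  Jones: 7·1 + 4·1 + 3 + 11·2 = 36
  Erikson: 7·3 + 4·5 + 2 + 11·4 = 87
Erikson has the highest total.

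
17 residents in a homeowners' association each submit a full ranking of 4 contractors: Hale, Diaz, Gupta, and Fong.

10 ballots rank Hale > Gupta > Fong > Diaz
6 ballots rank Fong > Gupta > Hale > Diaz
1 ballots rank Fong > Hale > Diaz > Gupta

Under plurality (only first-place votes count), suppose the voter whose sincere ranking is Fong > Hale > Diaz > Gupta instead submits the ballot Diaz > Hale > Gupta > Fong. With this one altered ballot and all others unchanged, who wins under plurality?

Hale

First-place totals with the altered ballot: Hale 10, Diaz 1, Gupta 0, Fong 6.
The winner is unchanged: still Hale.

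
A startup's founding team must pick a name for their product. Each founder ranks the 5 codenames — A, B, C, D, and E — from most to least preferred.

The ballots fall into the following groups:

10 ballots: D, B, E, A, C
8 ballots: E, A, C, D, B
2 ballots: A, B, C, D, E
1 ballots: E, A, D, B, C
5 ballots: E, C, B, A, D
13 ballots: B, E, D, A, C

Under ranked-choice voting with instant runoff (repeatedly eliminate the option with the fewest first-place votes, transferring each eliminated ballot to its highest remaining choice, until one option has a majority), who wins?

B

Round 1: E 14, B 13, D 10, A 2, C 0. C has the fewest and is eliminated.
Round 2: E 14, B 13, D 10, A 2. A has the fewest and is eliminated.
Round 3: B 15, E 14, D 10. D has the fewest and is eliminated.
Round 4: B 25, E 14. B has a majority.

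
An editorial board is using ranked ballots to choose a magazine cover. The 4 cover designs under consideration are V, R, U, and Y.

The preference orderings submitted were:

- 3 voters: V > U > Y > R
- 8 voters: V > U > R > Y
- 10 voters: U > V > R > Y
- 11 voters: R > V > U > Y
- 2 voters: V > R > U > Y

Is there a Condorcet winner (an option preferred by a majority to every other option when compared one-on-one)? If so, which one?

Head-to-head results (34 voters total):
V vs R: V wins 23–11.
V vs U: V wins 24–10.
V vs Y: V wins 34–0.
R vs U: U wins 21–13.
R vs Y: R wins 31–3.
U vs Y: U wins 34–0.
V beats each rival — R (23–11), U (24–10), Y (34–0) — so V is the Condorcet winner.

V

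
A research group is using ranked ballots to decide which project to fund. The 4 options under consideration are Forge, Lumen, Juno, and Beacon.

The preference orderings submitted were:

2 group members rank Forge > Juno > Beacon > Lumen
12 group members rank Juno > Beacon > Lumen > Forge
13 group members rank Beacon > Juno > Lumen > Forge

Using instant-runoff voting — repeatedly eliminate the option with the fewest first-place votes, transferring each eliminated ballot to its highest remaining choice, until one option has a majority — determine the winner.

Round 1: Beacon 13, Juno 12, Forge 2, Lumen 0. Lumen has the fewest and is eliminated.
Round 2: Beacon 13, Juno 12, Forge 2. Forge has the fewest and is eliminated.
Round 3: Juno 14, Beacon 13. Juno has a majority.

Juno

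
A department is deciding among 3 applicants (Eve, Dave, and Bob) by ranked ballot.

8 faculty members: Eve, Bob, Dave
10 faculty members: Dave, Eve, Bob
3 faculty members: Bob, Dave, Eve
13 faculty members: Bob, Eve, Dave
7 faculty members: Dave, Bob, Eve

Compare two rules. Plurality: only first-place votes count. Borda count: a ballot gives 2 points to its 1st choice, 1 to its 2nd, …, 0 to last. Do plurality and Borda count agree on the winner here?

Plurality first-place counts: Eve 8, Dave 17, Bob 16 → Dave.
Borda totals: Eve 39, Dave 37, Bob 47 → Bob.
The two rules disagree: plurality picks Dave, Borda picks Bob.

No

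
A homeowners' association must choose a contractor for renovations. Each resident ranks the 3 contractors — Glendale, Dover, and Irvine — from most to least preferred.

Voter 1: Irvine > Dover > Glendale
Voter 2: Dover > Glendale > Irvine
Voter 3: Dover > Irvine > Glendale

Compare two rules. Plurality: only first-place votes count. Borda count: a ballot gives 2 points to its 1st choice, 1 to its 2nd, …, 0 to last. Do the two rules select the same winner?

Yes

Plurality first-place counts: Glendale 0, Dover 2, Irvine 1 → Dover.
Borda totals: Glendale 1, Dover 5, Irvine 3 → Dover.
The two rules agree on Dover.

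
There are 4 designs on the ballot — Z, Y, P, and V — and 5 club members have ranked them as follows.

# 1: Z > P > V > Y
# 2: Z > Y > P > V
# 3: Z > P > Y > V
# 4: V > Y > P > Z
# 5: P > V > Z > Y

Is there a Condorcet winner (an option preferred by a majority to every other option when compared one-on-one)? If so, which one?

Z

Head-to-head results (5 voters total):
Z vs Y: Z wins 4–1.
Z vs P: Z wins 3–2.
Z vs V: Z wins 3–2.
Y vs P: P wins 3–2.
Y vs V: V wins 3–2.
P vs V: P wins 4–1.
Z beats each rival — Y (4–1), P (3–2), V (3–2) — so Z is the Condorcet winner.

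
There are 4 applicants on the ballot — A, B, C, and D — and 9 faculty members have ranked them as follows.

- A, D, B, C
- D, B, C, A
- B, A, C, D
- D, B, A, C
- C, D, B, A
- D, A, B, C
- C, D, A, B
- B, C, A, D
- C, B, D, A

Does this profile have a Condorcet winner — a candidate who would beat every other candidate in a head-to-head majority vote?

No

Head-to-head results (9 voters total):
A vs B: B wins 6–3.
A vs C: C wins 5–4.
A vs D: D wins 6–3.
B vs C: B wins 6–3.
B vs D: D wins 6–3.
C vs D: C wins 5–4.
No candidate beats all others: B beats C beats D beats B, a majority cycle.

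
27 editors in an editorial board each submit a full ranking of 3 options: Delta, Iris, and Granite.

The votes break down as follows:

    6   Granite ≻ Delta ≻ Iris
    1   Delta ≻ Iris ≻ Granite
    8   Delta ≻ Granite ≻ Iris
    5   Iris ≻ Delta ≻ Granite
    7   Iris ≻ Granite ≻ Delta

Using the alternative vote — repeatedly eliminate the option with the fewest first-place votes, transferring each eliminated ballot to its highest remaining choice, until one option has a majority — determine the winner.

Round 1: Iris 12, Delta 9, Granite 6. Granite has the fewest and is eliminated.
Round 2: Delta 15, Iris 12. Delta has a majority.

Delta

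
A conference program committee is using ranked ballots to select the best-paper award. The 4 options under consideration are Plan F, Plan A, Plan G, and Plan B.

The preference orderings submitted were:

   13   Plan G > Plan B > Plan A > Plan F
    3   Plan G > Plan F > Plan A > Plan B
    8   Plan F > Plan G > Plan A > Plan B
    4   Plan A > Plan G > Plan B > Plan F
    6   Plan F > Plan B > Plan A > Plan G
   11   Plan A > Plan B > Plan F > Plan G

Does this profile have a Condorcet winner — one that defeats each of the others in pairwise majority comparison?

Head-to-head results (45 voters total):
Plan F vs Plan A: Plan A wins 28–17.
Plan F vs Plan G: Plan F wins 25–20.
Plan F vs Plan B: Plan B wins 28–17.
Plan A vs Plan G: Plan G wins 24–21.
Plan A vs Plan B: Plan A wins 26–19.
Plan G vs Plan B: Plan G wins 28–17.
No candidate beats all others: Plan F beats Plan G beats Plan A beats Plan F, a majority cycle.

No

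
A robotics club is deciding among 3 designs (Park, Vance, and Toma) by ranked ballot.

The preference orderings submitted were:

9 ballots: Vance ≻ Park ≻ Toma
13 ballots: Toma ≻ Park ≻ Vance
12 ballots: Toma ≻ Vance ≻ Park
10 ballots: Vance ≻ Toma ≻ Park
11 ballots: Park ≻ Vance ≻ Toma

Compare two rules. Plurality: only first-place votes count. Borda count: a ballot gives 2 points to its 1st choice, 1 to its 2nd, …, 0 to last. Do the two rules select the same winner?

No

Plurality first-place counts: Park 11, Vance 19, Toma 25 → Toma.
Borda totals: Park 44, Vance 61, Toma 60 → Vance.
The two rules disagree: plurality picks Toma, Borda picks Vance.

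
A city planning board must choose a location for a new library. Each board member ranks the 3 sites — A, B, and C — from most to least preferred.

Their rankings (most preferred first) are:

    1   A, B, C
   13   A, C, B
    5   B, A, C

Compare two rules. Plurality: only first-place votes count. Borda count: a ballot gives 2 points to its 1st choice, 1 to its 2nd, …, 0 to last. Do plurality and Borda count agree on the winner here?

Plurality first-place counts: A 14, B 5, C 0 → A.
Borda totals: A 33, B 11, C 13 → A.
The two rules agree on A.

Yes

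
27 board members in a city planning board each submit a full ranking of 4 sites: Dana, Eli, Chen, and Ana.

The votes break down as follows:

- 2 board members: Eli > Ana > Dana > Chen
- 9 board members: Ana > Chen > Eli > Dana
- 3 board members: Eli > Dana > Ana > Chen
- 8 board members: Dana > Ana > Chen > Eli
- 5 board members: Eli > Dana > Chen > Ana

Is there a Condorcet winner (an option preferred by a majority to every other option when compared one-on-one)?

Head-to-head results (27 voters total):
Dana vs Eli: Eli wins 19–8.
Dana vs Chen: Dana wins 18–9.
Dana vs Ana: Dana wins 16–11.
Eli vs Chen: Chen wins 17–10.
Eli vs Ana: Ana wins 17–10.
Chen vs Ana: Ana wins 22–5.
No candidate beats all others: Dana beats Chen beats Eli beats Dana, a majority cycle.

No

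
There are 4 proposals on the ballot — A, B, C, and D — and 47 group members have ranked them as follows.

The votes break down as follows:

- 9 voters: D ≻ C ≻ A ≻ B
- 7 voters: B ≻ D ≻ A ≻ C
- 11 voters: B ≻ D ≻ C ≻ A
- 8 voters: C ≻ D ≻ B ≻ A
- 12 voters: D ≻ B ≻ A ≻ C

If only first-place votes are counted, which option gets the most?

First-place vote totals:
  A: 0
  B: 18
  C: 8
  D: 21
D has the most first-place votes.

D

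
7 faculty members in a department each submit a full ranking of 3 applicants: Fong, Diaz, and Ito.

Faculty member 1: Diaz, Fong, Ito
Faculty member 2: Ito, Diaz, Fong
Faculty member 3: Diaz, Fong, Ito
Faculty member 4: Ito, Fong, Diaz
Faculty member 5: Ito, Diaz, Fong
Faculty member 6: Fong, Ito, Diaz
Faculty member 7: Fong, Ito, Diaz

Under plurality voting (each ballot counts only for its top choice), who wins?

Ito

First-place vote totals:
  Fong: 2
  Diaz: 2
  Ito: 3
Ito has the most first-place votes.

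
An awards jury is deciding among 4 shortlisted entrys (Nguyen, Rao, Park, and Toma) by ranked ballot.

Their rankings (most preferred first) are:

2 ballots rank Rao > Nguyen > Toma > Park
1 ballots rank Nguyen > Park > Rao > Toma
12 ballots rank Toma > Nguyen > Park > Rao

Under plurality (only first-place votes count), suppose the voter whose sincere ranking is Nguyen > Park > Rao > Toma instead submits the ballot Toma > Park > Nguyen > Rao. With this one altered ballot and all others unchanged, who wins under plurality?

First-place totals with the altered ballot: Nguyen 0, Rao 2, Park 0, Toma 13.
The winner is unchanged: still Toma.

Toma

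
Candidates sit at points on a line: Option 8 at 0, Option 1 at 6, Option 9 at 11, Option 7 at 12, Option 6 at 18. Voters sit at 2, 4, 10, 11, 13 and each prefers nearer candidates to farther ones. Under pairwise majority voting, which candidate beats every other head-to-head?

With single-peaked preferences on a line, the Condorcet winner is the candidate closest to the median voter.
The median voter (position 10) is closest to Option 9 at 11.
Check: Option 9 vs Option 6 — voters closer to Option 9: 5 of 5.

Option 9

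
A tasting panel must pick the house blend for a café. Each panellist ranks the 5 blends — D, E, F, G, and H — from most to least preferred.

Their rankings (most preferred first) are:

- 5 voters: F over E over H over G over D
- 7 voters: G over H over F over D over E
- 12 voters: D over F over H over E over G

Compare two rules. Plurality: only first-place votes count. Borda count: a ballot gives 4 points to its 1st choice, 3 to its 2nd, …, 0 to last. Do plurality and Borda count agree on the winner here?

Plurality first-place counts: D 12, E 0, F 5, G 7, H 0 → D.
Borda totals: D 55, E 27, F 70, G 33, H 55 → F.
The two rules disagree: plurality picks D, Borda picks F.

No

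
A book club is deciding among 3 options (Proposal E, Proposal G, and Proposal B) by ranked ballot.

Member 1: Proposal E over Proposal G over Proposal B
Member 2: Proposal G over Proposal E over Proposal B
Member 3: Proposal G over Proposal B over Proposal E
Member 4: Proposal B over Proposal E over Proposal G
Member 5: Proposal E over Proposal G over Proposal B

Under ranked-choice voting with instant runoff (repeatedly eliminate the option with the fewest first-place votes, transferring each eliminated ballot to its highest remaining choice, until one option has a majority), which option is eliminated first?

Round 1: Proposal E 2, Proposal G 2, Proposal B 1. Proposal B has the fewest and is eliminated.
Round 2: Proposal E 3, Proposal G 2. Proposal E has a majority.

Proposal B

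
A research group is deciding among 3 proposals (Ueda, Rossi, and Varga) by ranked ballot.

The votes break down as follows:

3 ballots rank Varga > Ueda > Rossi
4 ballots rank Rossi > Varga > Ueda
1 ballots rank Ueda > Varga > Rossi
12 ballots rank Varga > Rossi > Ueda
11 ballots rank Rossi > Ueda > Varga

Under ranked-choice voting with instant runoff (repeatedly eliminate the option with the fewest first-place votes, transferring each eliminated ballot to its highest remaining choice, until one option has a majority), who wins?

Varga

Round 1: Rossi 15, Varga 15, Ueda 1. Ueda has the fewest and is eliminated.
Round 2: Varga 16, Rossi 15. Varga has a majority.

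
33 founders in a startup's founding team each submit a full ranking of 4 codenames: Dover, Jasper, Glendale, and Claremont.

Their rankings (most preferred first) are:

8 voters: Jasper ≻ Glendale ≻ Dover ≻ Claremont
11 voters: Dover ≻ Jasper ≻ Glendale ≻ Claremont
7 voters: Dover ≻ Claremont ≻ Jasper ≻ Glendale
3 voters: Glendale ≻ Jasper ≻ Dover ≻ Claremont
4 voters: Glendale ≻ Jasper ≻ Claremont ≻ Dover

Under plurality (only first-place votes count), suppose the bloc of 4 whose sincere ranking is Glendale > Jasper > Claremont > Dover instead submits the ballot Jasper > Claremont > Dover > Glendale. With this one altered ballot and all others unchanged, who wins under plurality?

Dover

First-place totals with the altered ballot: Dover 18, Jasper 12, Glendale 3, Claremont 0.
The winner is unchanged: still Dover.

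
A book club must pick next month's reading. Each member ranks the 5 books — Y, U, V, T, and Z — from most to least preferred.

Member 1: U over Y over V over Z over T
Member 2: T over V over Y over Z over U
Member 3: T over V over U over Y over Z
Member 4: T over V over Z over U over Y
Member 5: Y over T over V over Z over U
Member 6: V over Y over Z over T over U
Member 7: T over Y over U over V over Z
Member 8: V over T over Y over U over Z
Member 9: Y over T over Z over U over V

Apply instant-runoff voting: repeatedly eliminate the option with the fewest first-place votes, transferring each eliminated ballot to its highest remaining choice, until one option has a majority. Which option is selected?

T

Round 1: T 4, Y 2, V 2, U 1, Z 0. Z has the fewest and is eliminated.
Round 2: T 4, Y 2, V 2, U 1. U has the fewest and is eliminated.
Round 3: T 4, Y 3, V 2. V has the fewest and is eliminated.
Round 4: T 5, Y 4. T has a majority.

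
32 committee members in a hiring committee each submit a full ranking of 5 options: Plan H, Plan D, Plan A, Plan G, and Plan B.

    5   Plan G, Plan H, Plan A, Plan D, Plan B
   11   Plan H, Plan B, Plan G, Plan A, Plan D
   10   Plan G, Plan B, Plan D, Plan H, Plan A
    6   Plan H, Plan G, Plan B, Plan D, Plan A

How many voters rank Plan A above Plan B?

5

Ballots ranking Plan A above Plan B: 5.
Ballots ranking Plan B above Plan A: 11+10+6 = 27.
So 5 of 32 voters prefer Plan A to Plan B.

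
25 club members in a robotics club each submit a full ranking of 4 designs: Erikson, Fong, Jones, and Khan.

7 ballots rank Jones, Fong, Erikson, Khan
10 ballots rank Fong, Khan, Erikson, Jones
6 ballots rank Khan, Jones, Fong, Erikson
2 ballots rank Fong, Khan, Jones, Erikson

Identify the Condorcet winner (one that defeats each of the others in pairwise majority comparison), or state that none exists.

None — there is no Condorcet winner

Head-to-head results (25 voters total):
Erikson vs Fong: Fong wins 25–0.
Erikson vs Jones: Jones wins 15–10.
Erikson vs Khan: Khan wins 18–7.
Fong vs Jones: Jones wins 13–12.
Fong vs Khan: Fong wins 19–6.
Jones vs Khan: Khan wins 18–7.
No candidate beats all others: Fong beats Khan beats Jones beats Fong, a majority cycle.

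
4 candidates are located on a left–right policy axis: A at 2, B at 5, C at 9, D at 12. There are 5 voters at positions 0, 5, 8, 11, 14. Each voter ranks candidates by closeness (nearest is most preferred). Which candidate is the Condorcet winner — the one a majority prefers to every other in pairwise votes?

C

With single-peaked preferences on a line, the Condorcet winner is the candidate closest to the median voter.
The median voter (position 8) is closest to C at 9.
Check: C vs D — voters closer to C: 3 of 5.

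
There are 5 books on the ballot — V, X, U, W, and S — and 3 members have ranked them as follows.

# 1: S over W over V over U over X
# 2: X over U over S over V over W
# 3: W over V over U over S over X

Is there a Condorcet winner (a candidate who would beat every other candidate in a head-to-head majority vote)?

No

Head-to-head results (3 voters total):
V vs X: V wins 2–1.
V vs U: V wins 2–1.
V vs W: W wins 2–1.
V vs S: S wins 2–1.
X vs U: U wins 2–1.
X vs W: W wins 2–1.
X vs S: S wins 2–1.
U vs W: W wins 2–1.
U vs S: U wins 2–1.
W vs S: S wins 2–1.
No candidate beats all others: V beats U beats S beats V, a majority cycle.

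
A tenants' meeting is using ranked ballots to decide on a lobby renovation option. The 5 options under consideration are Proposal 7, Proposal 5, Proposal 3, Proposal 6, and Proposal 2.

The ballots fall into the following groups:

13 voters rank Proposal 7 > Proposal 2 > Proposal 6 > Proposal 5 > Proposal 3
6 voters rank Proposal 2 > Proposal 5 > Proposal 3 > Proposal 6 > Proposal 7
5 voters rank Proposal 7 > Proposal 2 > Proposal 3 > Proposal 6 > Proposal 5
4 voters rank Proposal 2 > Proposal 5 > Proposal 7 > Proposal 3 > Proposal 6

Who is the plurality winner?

First-place vote totals:
  Proposal 7: 18
  Proposal 5: 0
  Proposal 3: 0
  Proposal 6: 0
  Proposal 2: 10
Proposal 7 has the most first-place votes.

Proposal 7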